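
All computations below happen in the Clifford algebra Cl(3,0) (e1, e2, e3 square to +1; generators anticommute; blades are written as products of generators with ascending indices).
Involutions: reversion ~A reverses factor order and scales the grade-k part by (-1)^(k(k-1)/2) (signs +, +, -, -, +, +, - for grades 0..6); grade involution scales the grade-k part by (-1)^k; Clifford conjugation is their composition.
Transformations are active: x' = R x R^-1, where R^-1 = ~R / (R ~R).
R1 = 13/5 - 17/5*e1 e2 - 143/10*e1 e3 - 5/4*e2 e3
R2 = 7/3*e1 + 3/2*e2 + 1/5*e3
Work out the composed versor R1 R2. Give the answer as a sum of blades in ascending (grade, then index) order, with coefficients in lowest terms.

Distribute over the terms of R2 (each basis-blade product reordered to ascending indices, repeated generators contracted through their squares):
R1 (7/3*e1) = 91/15*e1 + 119/15*e2 + 1001/30*e3 - 35/12*e1 e2 e3
R1 (3/2*e2) = -51/10*e1 + 39/10*e2 + 15/8*e3 + 429/20*e1 e2 e3
R1 (1/5*e3) = -143/50*e1 - 1/4*e2 + 13/25*e3 - 17/25*e1 e2 e3
Summing the partial products and collecting blades:
Answer: -142/75*e1 + 139/12*e2 + 21457/600*e3 + 1339/75*e1 e2 e3


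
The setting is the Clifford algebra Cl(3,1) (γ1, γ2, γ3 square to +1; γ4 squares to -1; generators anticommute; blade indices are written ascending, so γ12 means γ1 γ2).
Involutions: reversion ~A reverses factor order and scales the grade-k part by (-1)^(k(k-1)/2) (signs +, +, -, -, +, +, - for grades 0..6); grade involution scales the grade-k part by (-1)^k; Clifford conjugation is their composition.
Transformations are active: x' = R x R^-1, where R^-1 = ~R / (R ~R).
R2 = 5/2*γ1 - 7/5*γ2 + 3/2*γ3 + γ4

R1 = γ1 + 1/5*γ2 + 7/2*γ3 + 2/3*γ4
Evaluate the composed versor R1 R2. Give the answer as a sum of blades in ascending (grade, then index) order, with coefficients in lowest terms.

Distribute over the terms of R1 (each basis-blade product reordered to ascending indices, repeated generators contracted through their squares):
(γ1) R2 = 5/2 - 7/5*γ12 + 3/2*γ13 + γ14
(1/5*γ2) R2 = -7/25 - 1/2*γ12 + 3/10*γ23 + 1/5*γ24
(7/2*γ3) R2 = 21/4 - 35/4*γ13 + 49/10*γ23 + 7/2*γ34
(2/3*γ4) R2 = -2/3 - 5/3*γ14 + 14/15*γ24 - γ34
Summing the partial products and collecting blades:
Answer: 2041/300 - 19/10*γ12 - 29/4*γ13 - 2/3*γ14 + 26/5*γ23 + 17/15*γ24 + 5/2*γ34


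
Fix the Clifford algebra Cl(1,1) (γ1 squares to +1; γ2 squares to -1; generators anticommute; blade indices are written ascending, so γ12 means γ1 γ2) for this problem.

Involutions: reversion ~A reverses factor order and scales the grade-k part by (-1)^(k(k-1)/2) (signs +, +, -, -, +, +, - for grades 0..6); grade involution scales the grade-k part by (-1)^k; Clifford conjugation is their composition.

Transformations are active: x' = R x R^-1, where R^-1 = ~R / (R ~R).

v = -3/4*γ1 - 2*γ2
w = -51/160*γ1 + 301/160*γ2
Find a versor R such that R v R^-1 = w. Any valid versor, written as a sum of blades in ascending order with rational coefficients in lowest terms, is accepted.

Key observation: q(v) = q(w) = -55/16 (sandwiches preserve the norm), so R = v + w = -171/160*γ1 - 19/160*γ2 works whenever it is invertible — the component of v along it is kept and (v - w)/2 reverses, sending v to w.
Answer: -171/160*γ1 - 19/160*γ2


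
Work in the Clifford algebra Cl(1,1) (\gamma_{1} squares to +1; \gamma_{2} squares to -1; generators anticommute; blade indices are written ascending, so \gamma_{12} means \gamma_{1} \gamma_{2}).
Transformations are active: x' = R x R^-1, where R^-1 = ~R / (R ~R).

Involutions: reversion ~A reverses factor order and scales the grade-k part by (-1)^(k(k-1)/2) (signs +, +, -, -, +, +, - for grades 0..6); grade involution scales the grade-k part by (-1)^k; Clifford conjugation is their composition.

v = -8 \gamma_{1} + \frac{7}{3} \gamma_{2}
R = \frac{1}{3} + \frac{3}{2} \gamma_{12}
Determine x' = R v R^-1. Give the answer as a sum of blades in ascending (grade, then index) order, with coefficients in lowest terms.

~R = \frac{1}{3} - \frac{3}{2} \gamma_{12}, and R ~R = -\frac{77}{36}, so R^-1 = ~R / (-\frac{77}{36}).
R v = -\frac{37}{6} \gamma_{1} + \frac{115}{9} \gamma_{2}
Answer: \frac{764}{77} \gamma_{1} - \frac{1459}{231} \gamma_{2}


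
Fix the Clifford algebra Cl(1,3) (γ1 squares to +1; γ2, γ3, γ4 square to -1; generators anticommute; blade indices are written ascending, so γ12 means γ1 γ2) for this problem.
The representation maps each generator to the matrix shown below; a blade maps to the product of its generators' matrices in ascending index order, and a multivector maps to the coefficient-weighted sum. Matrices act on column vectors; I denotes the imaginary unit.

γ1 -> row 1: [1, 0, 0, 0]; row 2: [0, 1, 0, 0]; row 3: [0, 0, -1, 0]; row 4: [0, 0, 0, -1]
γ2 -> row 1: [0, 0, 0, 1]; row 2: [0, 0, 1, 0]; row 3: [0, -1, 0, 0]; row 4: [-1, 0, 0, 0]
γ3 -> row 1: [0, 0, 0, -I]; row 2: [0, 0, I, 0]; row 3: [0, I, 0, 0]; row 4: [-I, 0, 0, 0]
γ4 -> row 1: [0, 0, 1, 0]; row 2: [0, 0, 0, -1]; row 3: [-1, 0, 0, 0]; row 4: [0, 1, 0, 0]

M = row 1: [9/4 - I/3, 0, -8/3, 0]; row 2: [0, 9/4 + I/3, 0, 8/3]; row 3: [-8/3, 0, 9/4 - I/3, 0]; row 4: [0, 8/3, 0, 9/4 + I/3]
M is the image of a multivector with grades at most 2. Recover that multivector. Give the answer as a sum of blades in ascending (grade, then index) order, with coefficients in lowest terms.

Method: the blade images are trace-orthogonal — tr(rho(e_A) rho(e_B)^-1) = 4 if A = B and 0 otherwise — and rho(e_A)^-1 = (e_A)^2 * rho(e_A) with (e_A)^2 = +1 or -1, so the coefficient of e_A in the preimage is (e_A)^2 * tr(M rho(e_A))/4.
Nonzero projections over blades of grade <= 2: 1: (1)^2 = +1, tr(M 1) = 9, coefficient 9/4; γ14: (γ14)^2 = +1, tr(M rho(γ14)) = -32/3, coefficient -8/3; γ23: (γ23)^2 = -1, tr(M rho(γ23)) = -4/3, coefficient 1/3. Every other blade of grade <= 2 projects to 0.
Answer: 9/4 - 8/3*γ14 + 1/3*γ23


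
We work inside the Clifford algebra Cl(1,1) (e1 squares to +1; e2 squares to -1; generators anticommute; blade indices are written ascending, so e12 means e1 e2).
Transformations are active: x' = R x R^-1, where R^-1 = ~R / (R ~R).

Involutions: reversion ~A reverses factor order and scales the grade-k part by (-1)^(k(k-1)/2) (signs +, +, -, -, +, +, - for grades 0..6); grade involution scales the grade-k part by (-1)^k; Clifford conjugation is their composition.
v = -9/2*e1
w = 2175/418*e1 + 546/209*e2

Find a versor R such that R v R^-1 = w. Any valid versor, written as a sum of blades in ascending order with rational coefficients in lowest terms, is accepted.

R = v + w = 147/209*e1 + 546/209*e2 works: the equal norms (81/4) guarantee its sandwich swaps v into w.
Answer: 147/209*e1 + 546/209*e2


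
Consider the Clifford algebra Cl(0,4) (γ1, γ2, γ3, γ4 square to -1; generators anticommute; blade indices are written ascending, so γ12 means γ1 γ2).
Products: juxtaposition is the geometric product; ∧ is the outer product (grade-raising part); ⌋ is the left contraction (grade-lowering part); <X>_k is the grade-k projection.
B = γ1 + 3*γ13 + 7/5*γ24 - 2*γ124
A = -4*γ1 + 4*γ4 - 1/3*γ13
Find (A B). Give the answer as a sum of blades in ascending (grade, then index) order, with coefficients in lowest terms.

step 1: 5 + 28/5*γ2 + 35/3*γ3 + 8*γ12 - 4*γ14 - 8*γ24 - 28/5*γ124 + 12*γ134 - 2/3*γ234 + 7/15*γ1234
Answer: 5 + 28/5*γ2 + 35/3*γ3 + 8*γ12 - 4*γ14 - 8*γ24 - 28/5*γ124 + 12*γ134 - 2/3*γ234 + 7/15*γ1234


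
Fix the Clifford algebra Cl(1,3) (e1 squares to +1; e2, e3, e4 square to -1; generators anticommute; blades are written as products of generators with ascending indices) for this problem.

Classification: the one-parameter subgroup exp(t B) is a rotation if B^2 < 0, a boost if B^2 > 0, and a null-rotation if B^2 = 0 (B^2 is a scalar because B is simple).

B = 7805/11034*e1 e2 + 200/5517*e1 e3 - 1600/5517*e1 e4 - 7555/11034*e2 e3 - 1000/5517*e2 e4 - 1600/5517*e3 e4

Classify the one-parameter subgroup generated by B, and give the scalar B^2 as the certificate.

B^2 term by term: the squares give (7805/11034)^2*(e1 e2)^2 + (200/5517)^2*(e1 e3)^2 + (-1600/5517)^2*(e1 e4)^2 + (-7555/11034)^2*(e2 e3)^2 + (-1000/5517)^2*(e2 e4)^2 + (-1600/5517)^2*(e3 e4)^2 = 60918025/121749156*(+1) + 40000/30437289*(+1) + 2560000/30437289*(+1) + 57078025/121749156*(-1) + 1000000/30437289*(-1) + 2560000/30437289*(-1) = 0 (each basis 2-blade squares to minus the product of its generators' squares); cross terms between blades sharing an index anticommute and cancel; the commuting (index-disjoint) pairs give grade-4 terms 2*c*c'*(blade product), which cancel blade by blade — e1 e2 e3 e4: -12488000/30437289 + 400000/30437289 + 12088000/30437289 = 0 — confirming B is simple. So B^2 = 0.
Answer: null-rotation, certificate B^2 = 0. No conjugation can change B^2 = 0; the sign gives the class.


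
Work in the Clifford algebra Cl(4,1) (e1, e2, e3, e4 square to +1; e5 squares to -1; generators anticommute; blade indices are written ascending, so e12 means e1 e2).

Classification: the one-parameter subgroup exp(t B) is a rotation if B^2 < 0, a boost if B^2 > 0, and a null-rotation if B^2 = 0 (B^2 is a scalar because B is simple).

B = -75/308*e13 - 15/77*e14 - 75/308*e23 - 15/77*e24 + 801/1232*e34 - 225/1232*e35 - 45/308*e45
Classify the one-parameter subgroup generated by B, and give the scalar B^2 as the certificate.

B^2 term by term: the squares give (-75/308)^2*(e13)^2 + (-15/77)^2*(e14)^2 + (-75/308)^2*(e23)^2 + (-15/77)^2*(e24)^2 + (801/1232)^2*(e34)^2 + (-225/1232)^2*(e35)^2 + (-45/308)^2*(e45)^2 = 5625/94864*(-1) + 225/5929*(-1) + 5625/94864*(-1) + 225/5929*(-1) + 641601/1517824*(-1) + 50625/1517824*(+1) + 2025/94864*(+1) = -9/16 (each basis 2-blade squares to minus the product of its generators' squares); cross terms between blades sharing an index anticommute and cancel; the commuting (index-disjoint) pairs give grade-4 terms 2*c*c'*(blade product), which cancel blade by blade — e1234: -1125/11858 + 1125/11858 = 0; e1345: 3375/47432 - 3375/47432 = 0; e2345: 3375/47432 - 3375/47432 = 0 — confirming B is simple. So B^2 = -9/16.
Answer: rotation, certificate B^2 = -9/16. One invariant decides it: the square -9/16 survives every conjugation, and its sign is exactly the classification.


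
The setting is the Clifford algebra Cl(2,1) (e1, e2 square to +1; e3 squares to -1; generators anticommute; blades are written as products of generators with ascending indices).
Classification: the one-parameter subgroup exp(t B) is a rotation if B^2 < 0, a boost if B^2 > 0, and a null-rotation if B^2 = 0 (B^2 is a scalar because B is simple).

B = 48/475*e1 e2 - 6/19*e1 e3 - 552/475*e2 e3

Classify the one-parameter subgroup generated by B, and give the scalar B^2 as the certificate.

B^2 term by term: the squares give (48/475)^2*(e1 e2)^2 + (-6/19)^2*(e1 e3)^2 + (-552/475)^2*(e2 e3)^2 = 2304/225625*(-1) + 36/361*(+1) + 304704/225625*(+1) = 36/25 (each basis 2-blade squares to minus the product of its generators' squares); cross terms between blades sharing an index anticommute and cancel. So B^2 = 36/25.
Answer: boost, certificate B^2 = 36/25. The scalar 36/25 is the complete invariant here: its sign names the subgroup type.


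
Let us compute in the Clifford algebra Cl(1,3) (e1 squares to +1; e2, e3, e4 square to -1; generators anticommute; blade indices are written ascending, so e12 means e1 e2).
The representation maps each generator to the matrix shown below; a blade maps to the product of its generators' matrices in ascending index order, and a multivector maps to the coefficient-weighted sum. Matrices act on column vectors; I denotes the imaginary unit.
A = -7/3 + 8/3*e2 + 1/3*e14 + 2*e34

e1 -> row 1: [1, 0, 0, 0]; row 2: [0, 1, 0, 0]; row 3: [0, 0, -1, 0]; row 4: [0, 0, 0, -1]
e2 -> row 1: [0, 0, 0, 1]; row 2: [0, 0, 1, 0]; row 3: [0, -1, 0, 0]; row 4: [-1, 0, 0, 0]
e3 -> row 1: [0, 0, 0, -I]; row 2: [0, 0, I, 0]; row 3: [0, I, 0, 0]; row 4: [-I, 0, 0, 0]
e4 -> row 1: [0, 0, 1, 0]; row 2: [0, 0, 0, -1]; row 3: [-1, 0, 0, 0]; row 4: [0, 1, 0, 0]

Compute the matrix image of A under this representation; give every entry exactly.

Bivector images (products of the table entries): rho(e14) = rho(e1)rho(e4) = row 1: [0, 0, 1, 0]; row 2: [0, 0, 0, -1]; row 3: [1, 0, 0, 0]; row 4: [0, -1, 0, 0]; rho(e34) = rho(e3)rho(e4) = row 1: [0, -I, 0, 0]; row 2: [-I, 0, 0, 0]; row 3: [0, 0, 0, -I]; row 4: [0, 0, -I, 0].
M = (-7/3)*1 + (8/3)*rho(e2) + (1/3)*rho(e14) + (2)*rho(e34), summed entrywise (1 is the identity matrix):
Answer: row 1: [-7/3, -2*I, 1/3, 8/3]; row 2: [-2*I, -7/3, 8/3, -1/3]; row 3: [1/3, -8/3, -7/3, -2*I]; row 4: [-8/3, -1/3, -2*I, -7/3]


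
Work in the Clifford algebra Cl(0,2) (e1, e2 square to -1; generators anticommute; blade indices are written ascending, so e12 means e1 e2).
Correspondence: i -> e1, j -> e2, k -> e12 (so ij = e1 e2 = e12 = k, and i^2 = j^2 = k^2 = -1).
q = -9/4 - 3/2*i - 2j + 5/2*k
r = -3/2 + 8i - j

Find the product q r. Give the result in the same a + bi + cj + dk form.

In blades: q = -9/4 - 3/2*e1 - 2*e2 + 5/2*e12, r = -3/2 + 8*e1 - e2.
Distribute q over r term by term (generator squares from the signature, products reordered to ascending indices): (-9/4)*r = 27/8 - 18*e1 + 9/4*e2; (-3/2*e1)*r = 12 + 9/4*e1 + 3/2*e12; (-2*e2)*r = -2 + 3*e2 + 16*e12; (5/2*e12)*r = 5/2*e1 + 20*e2 - 15/4*e12.
Sum: 107/8 - 53/4*e1 + 101/4*e2 + 55/4*e12; translating back through the correspondence:
Answer: 107/8 - 53/4*i + 101/4*j + 55/4*k


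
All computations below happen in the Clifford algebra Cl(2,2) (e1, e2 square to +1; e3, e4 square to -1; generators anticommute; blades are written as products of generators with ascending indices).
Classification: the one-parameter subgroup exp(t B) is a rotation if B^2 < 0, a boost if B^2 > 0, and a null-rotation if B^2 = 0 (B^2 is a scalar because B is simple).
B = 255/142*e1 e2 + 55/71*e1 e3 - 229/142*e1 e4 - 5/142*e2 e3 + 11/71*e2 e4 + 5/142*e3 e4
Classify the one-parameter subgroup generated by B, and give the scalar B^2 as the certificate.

B^2 term by term: the squares give (255/142)^2*(e1 e2)^2 + (55/71)^2*(e1 e3)^2 + (-229/142)^2*(e1 e4)^2 + (-5/142)^2*(e2 e3)^2 + (11/71)^2*(e2 e4)^2 + (5/142)^2*(e3 e4)^2 = 65025/20164*(-1) + 3025/5041*(+1) + 52441/20164*(+1) + 25/20164*(+1) + 121/5041*(+1) + 25/20164*(-1) = 0 (each basis 2-blade squares to minus the product of its generators' squares); cross terms between blades sharing an index anticommute and cancel; the commuting (index-disjoint) pairs give grade-4 terms 2*c*c'*(blade product), which cancel blade by blade — e1 e2 e3 e4: 1275/10082 - 1210/5041 + 1145/10082 = 0 — confirming B is simple. So B^2 = 0.
Answer: null-rotation, certificate B^2 = 0. Certificate logic: 0 is a conjugation-invariant scalar, so its sign fixes rotation versus boost versus null-rotation outright.


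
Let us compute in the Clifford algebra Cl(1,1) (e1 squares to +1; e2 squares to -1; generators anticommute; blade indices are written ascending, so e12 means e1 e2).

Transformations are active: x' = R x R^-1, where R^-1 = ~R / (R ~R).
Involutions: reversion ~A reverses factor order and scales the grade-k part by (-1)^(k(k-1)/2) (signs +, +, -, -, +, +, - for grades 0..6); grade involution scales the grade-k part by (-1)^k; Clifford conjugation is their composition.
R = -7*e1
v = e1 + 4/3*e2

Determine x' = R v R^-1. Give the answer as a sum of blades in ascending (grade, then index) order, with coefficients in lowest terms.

~R = -7*e1, and R ~R = 49, so R^-1 = ~R / (49).
R v = -7 - 28/3*e12
Answer: e1 - 4/3*e2


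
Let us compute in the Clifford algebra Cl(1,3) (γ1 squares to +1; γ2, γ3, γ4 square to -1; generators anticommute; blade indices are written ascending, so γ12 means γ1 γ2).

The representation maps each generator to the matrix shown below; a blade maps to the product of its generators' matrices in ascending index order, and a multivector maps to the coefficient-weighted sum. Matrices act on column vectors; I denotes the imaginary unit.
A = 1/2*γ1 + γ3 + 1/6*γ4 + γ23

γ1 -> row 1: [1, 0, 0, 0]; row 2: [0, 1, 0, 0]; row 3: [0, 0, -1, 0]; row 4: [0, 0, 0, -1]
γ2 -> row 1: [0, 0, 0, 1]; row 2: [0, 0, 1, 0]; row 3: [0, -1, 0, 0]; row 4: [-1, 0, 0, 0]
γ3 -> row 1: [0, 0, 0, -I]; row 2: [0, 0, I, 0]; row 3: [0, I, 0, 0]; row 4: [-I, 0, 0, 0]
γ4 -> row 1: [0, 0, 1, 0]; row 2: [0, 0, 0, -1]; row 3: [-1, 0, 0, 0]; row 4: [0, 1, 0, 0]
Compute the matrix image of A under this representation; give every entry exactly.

Bivector images (products of the table entries): rho(γ23) = rho(γ2)rho(γ3) = row 1: [-I, 0, 0, 0]; row 2: [0, I, 0, 0]; row 3: [0, 0, -I, 0]; row 4: [0, 0, 0, I].
M = (1/2)*rho(γ1) + (1)*rho(γ3) + (1/6)*rho(γ4) + (1)*rho(γ23), summed entrywise:
Answer: row 1: [1/2 - I, 0, 1/6, -I]; row 2: [0, 1/2 + I, I, -1/6]; row 3: [-1/6, I, -1/2 - I, 0]; row 4: [-I, 1/6, 0, -1/2 + I]


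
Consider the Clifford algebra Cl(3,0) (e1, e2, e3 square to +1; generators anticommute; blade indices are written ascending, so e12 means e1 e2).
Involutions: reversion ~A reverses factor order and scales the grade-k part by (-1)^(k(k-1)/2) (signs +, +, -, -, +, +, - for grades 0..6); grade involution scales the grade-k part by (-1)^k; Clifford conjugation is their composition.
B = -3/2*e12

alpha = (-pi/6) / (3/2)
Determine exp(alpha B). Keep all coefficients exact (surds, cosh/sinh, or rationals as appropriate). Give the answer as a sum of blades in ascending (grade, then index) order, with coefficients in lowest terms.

B^2 = (-3/2)^2*(e12)^2 = 9/4*(-1) = -9/4 (a basis 2-blade squares to minus the product of its generators' squares).
B^2 = -9/4 — circular case — the even/odd split gives cos and sin: l = 3/2, alpha*l = -pi/6, so exp(alpha B) = cos(-pi/6) + (sin(-pi/6)/(3/2))*B = sqrt(3)/2 + (-1/3)*B.
Answer: sqrt(3)/2 + 1/2*e12


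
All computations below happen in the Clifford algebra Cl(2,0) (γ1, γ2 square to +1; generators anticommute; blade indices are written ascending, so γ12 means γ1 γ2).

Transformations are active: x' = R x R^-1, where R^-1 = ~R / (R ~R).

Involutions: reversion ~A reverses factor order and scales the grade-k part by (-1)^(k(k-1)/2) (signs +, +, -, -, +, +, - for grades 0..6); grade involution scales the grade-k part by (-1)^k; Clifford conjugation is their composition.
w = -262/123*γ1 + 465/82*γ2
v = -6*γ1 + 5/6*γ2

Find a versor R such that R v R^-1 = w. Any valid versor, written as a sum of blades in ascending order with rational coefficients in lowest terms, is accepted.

The midline construction: v and w both square to 1321/36, so reflecting in their sum -1000/123*γ1 + 800/123*γ2 exchanges them.
Answer: -1000/123*γ1 + 800/123*γ2


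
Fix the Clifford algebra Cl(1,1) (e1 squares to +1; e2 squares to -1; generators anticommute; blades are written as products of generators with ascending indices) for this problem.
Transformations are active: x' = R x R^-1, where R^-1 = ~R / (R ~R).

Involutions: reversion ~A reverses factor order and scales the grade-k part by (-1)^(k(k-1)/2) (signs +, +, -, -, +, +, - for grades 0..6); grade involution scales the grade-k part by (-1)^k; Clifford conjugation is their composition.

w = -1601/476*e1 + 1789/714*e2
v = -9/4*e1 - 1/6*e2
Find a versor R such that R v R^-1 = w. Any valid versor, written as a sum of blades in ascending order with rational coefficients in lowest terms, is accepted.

Reasoning: v^2 = w^2 = 725/144 since conjugation preserves the quadratic form; R = v + w = -668/119*e1 + 835/357*e2 is then valid when invertible, keeping its own part and reversing (v - w)/2.
Answer: -668/119*e1 + 835/357*e2


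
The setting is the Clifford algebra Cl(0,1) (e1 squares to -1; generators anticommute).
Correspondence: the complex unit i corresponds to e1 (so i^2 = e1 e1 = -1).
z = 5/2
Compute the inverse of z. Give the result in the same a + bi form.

In blades: z = 5/2.
With qbar = 5/2 (scalar fixed, mapped units negated), z qbar = 25/4 (the sum of squared coefficients), so z^-1 = qbar / (25/4) = 2/5; translating back:
Answer: 2/5


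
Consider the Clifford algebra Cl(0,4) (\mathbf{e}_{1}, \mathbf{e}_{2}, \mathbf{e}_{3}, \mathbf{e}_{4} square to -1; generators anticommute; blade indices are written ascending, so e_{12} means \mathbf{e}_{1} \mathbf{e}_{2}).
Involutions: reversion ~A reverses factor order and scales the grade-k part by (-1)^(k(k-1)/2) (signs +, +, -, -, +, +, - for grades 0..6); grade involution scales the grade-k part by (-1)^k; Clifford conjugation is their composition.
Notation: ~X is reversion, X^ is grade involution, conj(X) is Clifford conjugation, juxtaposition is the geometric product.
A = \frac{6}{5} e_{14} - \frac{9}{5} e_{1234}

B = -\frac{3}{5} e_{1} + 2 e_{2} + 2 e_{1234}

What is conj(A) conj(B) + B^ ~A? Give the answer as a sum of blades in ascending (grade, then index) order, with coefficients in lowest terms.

first term: -\frac{18}{5} - \frac{18}{25} e_{4} + \frac{12}{5} e_{23} - \frac{12}{5} e_{124} - \frac{18}{5} e_{134} - \frac{27}{25} e_{234}
second term: -\frac{18}{5} + \frac{18}{25} e_{4} + \frac{12}{5} e_{23} - \frac{12}{5} e_{124} + \frac{18}{5} e_{134} + \frac{27}{25} e_{234}
Answer: -\frac{36}{5} + \frac{24}{5} e_{23} - \frac{24}{5} e_{124}


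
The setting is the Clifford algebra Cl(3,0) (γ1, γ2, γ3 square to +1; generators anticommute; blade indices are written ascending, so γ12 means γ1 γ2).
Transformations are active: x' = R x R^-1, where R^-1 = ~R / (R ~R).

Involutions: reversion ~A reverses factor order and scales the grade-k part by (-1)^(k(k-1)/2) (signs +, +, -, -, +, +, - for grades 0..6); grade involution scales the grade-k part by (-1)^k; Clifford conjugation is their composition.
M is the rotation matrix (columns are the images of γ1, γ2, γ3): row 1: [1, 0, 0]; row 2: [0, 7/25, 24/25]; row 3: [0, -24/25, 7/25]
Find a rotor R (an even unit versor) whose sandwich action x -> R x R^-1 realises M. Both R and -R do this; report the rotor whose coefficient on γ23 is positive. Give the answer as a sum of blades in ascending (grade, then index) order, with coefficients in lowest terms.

Method: write R = a + b12*γ12 + b13*γ13 + b23*γ23 with a^2 + b12^2 + b13^2 + b23^2 = 1 (so R^-1 = ~R). Expanding the columns R e_j ~R gives tr M = 4a^2 - 1 and, from the antisymmetric part, M21 - M12 = -4a*b12, M13 - M31 = 4a*b13, M32 - M23 = -4a*b23.
Here tr M = 39/25, so a^2 = (1 + tr M)/4 = 16/25 and a = ±4/5. Taking a = 4/5: M21 - M12 = 0, M13 - M31 = 0, M32 - M23 = -48/25, giving b12 = 0, b13 = 0, b23 = 3/5, i.e. R = 4/5 + 3/5*γ23.
Its γ23 coefficient is already positive.
Answer: 4/5 + 3/5*γ23. Why the constraint matters: R and -R act identically through the sandwich — M has trace 39/25 either way — so only the sign condition on γ23 picks one of the two preimages.


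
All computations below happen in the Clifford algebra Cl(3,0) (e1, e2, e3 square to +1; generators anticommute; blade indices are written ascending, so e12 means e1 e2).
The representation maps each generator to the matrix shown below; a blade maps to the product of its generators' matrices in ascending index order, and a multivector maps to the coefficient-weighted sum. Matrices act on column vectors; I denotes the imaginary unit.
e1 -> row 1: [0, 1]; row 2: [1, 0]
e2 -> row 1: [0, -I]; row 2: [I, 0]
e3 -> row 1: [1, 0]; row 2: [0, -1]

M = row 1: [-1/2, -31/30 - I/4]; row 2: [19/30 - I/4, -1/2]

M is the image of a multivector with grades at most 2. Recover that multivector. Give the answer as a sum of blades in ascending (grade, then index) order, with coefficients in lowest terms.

Method: 1, rho(e1), rho(e2), rho(e3) form a trace-orthogonal basis of the 2x2 complex matrices (tr(X Y) = 2 if X = Y, else 0), so M = m0*1 + m1*rho(e1) + m2*rho(e2) + m3*rho(e3) with m0 = tr(M)/2 = -1/2, m1 = tr(M rho(e1))/2 = -1/5 - I/4, m2 = tr(M rho(e2))/2 = -5*I/6, m3 = tr(M rho(e3))/2 = 0.
Multiplying table entries, the bivector images are rho(e12) = I*rho(e3), rho(e13) = -I*rho(e2), rho(e23) = I*rho(e1); with real blade coefficients the real parts of m0..m3 are the coefficients of 1, e1, e2, e3 and the imaginary parts give the bivectors (e23: Im m1, e13: -Im m2, e12: Im m3).
Answer: -1/2 - 1/5*e1 + 5/6*e13 - 1/4*e23


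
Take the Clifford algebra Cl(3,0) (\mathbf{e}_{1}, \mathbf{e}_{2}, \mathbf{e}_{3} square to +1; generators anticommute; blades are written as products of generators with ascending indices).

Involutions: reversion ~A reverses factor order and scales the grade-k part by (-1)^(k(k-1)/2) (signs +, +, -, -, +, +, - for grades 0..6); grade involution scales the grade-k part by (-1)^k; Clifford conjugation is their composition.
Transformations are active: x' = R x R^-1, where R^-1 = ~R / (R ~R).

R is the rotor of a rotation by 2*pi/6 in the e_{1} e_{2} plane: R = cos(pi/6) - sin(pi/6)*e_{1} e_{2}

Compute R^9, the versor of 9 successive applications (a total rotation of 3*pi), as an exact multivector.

Because a rotor carries half the rotation angle, composing 9 copies of this e_{1} e_{2}-plane rotor multiplies the phase: 9*(pi/6) = \frac{3 \pi}{2}, hence R^9 = cos(\frac{3 \pi}{2}) - sin(\frac{3 \pi}{2})*e_{1} e_{2}.
cos(\frac{3 \pi}{2}) = 0 and sin(\frac{3 \pi}{2}) = -1, so R^9 = e_{1} e_{2}. The net rotation is 1*pi (after discarding 1 full turn, each of which contributes a factor -1 to the rotor); the rotor keeps the half-angle phase exactly.
Answer: e_{1} e_{2}


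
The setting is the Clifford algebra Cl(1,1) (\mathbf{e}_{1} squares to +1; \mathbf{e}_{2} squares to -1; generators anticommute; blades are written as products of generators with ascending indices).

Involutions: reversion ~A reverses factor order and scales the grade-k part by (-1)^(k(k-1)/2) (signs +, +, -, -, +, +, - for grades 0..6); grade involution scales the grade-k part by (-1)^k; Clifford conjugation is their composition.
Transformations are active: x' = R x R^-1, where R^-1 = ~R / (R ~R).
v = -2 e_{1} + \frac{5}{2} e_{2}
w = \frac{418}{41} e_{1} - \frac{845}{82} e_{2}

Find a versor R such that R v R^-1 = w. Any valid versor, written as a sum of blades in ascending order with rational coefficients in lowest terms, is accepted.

Since q(v) = q(w) = -\frac{9}{4}, the sum R = v + w = \frac{336}{41} e_{1} - \frac{320}{41} e_{2} does the job whenever invertible.
Answer: \frac{336}{41} e_{1} - \frac{320}{41} e_{2}


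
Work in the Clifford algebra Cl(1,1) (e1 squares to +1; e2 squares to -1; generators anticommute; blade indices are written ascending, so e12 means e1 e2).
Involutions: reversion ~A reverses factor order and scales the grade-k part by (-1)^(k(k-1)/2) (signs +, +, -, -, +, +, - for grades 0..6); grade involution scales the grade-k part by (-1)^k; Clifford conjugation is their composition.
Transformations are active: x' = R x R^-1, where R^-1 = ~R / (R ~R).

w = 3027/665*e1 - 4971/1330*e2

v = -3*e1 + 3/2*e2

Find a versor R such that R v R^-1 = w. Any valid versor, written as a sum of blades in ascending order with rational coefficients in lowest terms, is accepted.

Take R = v + w = 1032/665*e1 - 1488/665*e2. Because q(v) = q(w) = 27/4, conjugation by R sends v exactly to w.
Answer: 1032/665*e1 - 1488/665*e2


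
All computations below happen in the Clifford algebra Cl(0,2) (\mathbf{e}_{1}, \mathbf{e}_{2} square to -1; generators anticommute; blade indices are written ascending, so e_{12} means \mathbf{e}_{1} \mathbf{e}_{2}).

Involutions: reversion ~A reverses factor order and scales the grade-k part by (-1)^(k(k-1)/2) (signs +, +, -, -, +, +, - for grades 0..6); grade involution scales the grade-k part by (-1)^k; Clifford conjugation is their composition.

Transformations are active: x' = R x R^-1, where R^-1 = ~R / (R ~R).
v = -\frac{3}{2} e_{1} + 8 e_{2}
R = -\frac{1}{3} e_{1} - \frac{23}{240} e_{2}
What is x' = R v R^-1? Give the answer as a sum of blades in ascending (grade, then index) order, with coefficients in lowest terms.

~R = -\frac{1}{3} e_{1} - \frac{23}{240} e_{2}, and R ~R = -\frac{6929}{57600}, so R^-1 = ~R / (-\frac{6929}{57600}).
R v = \frac{4}{15} - \frac{1349}{480} e_{12}
Answer: \frac{41267}{13858} e_{1} - \frac{52488}{6929} e_{2}


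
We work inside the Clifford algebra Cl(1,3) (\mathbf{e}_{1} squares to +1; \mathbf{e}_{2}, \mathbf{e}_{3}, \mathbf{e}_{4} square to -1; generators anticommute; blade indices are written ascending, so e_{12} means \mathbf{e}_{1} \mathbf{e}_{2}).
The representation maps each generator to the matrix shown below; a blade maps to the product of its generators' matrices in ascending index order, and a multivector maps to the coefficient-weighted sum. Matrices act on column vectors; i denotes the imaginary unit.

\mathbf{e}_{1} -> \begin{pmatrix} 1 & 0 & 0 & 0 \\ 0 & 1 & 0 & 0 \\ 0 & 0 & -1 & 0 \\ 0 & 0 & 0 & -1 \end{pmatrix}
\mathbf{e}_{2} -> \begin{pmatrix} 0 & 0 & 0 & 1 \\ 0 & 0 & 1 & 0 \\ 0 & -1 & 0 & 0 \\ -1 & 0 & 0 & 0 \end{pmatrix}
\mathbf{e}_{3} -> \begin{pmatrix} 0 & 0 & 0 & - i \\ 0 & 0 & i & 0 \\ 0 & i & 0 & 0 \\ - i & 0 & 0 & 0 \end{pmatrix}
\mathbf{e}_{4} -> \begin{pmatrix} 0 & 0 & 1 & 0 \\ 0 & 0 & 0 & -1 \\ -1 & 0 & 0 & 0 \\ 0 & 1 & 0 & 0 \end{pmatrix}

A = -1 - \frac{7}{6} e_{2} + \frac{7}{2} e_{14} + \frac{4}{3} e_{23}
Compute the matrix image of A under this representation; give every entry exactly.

Bivector images (products of the table entries): rho(e_{14}) = rho(\mathbf{e}_{1})rho(\mathbf{e}_{4}) = \begin{pmatrix} 0 & 0 & 1 & 0 \\ 0 & 0 & 0 & -1 \\ 1 & 0 & 0 & 0 \\ 0 & -1 & 0 & 0 \end{pmatrix}; rho(e_{23}) = rho(\mathbf{e}_{2})rho(\mathbf{e}_{3}) = \begin{pmatrix} - i & 0 & 0 & 0 \\ 0 & i & 0 & 0 \\ 0 & 0 & - i & 0 \\ 0 & 0 & 0 & i \end{pmatrix}.
M = (-1)*1 + (-\frac{7}{6})*rho(e_{2}) + (\frac{7}{2})*rho(e_{14}) + (\frac{4}{3})*rho(e_{23}), summed entrywise (1 is the identity matrix):
Answer: \begin{pmatrix} -1 - \frac{4 i}{3} & 0 & \frac{7}{2} & - \frac{7}{6} \\ 0 & -1 + \frac{4 i}{3} & - \frac{7}{6} & - \frac{7}{2} \\ \frac{7}{2} & \frac{7}{6} & -1 - \frac{4 i}{3} & 0 \\ \frac{7}{6} & - \frac{7}{2} & 0 & -1 + \frac{4 i}{3} \end{pmatrix}


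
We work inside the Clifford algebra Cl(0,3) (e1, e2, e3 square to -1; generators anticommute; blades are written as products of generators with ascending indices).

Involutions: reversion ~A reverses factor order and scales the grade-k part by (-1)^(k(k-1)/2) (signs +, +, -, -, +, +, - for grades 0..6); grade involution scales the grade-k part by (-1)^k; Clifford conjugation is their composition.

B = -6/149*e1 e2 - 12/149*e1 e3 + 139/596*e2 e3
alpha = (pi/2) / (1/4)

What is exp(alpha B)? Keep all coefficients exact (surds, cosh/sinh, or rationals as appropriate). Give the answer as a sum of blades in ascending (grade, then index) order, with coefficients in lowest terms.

B^2 term by term: the squares give (-6/149)^2*(e1 e2)^2 + (-12/149)^2*(e1 e3)^2 + (139/596)^2*(e2 e3)^2 = 36/22201*(-1) + 144/22201*(-1) + 19321/355216*(-1) = -1/16 (each basis 2-blade squares to minus the product of its generators' squares); cross terms between blades sharing an index anticommute and cancel. So B^2 = -1/16.
B^2 = -1/16 — the series telescopes trigonometrically here: l = 1/4, alpha*l = pi/2, so exp(alpha B) = cos(pi/2) + (sin(pi/2)/(1/4))*B = 0 + (4)*B.
Answer: -24/149*e1 e2 - 48/149*e1 e3 + 139/149*e2 e3


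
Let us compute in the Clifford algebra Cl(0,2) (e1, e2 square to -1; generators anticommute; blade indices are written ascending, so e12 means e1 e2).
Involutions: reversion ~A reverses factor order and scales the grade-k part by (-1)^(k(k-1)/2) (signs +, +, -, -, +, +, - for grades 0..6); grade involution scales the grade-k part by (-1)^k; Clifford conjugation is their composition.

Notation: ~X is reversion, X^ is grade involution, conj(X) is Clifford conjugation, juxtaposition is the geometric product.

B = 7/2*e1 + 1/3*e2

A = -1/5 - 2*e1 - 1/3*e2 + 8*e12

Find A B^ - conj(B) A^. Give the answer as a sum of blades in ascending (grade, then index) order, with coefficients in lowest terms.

first term: -64/9 + 101/30*e1 - 419/15*e2 - 1/2*e12
second term: 64/9 - 59/30*e1 + 421/15*e2 - 1/2*e12
Answer: -128/9 + 16/3*e1 - 56*e2


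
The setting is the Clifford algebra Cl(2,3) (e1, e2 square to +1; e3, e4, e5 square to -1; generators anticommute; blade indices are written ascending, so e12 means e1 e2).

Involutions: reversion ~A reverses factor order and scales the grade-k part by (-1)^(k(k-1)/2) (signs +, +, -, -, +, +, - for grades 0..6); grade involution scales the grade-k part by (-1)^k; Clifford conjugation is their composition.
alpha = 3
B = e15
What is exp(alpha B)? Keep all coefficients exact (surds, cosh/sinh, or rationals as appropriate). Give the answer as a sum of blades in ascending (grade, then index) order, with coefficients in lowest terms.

B^2 = (1)^2*(e15)^2 = 1*(+1) = 1 (a basis 2-blade squares to minus the product of its generators' squares).
B^2 = 1 — hyperbolic case — the even/odd split gives cosh and sinh: l = 1, alpha*l = 3, so exp(alpha B) = cosh(3) + (sinh(3)/1)*B = cosh(3) + (sinh(3))*B.
Answer: cosh(3) + sinh(3)*e15


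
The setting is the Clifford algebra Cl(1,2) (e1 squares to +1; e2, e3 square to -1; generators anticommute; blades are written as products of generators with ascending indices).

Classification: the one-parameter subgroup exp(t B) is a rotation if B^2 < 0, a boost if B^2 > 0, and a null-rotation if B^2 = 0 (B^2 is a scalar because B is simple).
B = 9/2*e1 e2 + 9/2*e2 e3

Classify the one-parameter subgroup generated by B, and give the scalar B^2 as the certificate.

B^2 term by term: the squares give (9/2)^2*(e1 e2)^2 + (9/2)^2*(e2 e3)^2 = 81/4*(+1) + 81/4*(-1) = 0 (each basis 2-blade squares to minus the product of its generators' squares); cross terms between blades sharing an index anticommute and cancel. So B^2 = 0.
Answer: null-rotation, certificate B^2 = 0. Check the certificate: B^2 = 0, and that sign is decisive whatever form B takes.


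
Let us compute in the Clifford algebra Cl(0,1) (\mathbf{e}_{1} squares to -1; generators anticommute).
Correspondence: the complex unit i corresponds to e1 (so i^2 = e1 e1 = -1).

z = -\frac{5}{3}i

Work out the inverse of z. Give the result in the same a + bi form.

In blades: z = -\frac{5}{3} e_{1}.
With qbar = \frac{5}{3} e_{1} (scalar fixed, mapped units negated), z qbar = \frac{25}{9} (the sum of squared coefficients), so z^-1 = qbar / (\frac{25}{9}) = \frac{3}{5} e_{1}; translating back:
Answer: \frac{3}{5}i


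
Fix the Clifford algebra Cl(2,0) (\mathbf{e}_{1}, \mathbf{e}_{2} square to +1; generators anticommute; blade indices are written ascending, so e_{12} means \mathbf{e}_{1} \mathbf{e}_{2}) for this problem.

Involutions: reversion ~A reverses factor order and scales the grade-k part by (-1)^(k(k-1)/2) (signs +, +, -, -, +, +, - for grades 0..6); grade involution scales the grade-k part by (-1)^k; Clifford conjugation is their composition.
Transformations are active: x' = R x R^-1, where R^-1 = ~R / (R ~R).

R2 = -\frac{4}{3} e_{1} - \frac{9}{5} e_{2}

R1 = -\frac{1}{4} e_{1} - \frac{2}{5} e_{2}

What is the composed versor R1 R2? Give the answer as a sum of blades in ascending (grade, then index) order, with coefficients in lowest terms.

Distribute over the terms of R1 (each basis-blade product reordered to ascending indices, repeated generators contracted through their squares):
(-\frac{1}{4} e_{1}) R2 = \frac{1}{3} + \frac{9}{20} e_{12}
(-\frac{2}{5} e_{2}) R2 = \frac{18}{25} - \frac{8}{15} e_{12}
Summing the partial products and collecting blades:
Answer: \frac{79}{75} - \frac{1}{12} e_{12}


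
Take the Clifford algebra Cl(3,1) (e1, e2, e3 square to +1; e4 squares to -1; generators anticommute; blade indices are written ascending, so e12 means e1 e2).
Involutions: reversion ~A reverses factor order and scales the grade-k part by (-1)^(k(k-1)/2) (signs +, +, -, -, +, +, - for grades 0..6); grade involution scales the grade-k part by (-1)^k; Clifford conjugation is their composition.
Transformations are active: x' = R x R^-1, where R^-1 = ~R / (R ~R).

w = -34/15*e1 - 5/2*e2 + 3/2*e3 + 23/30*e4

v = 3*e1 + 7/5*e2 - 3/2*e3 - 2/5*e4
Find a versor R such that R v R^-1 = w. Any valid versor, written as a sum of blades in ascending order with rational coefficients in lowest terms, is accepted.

Reasoning: v^2 = w^2 = 261/20 since conjugation preserves the quadratic form; R = v + w = 11/15*e1 - 11/10*e2 + 11/30*e4 is then valid when invertible, keeping its own part and reversing (v - w)/2.
Answer: 11/15*e1 - 11/10*e2 + 11/30*e4


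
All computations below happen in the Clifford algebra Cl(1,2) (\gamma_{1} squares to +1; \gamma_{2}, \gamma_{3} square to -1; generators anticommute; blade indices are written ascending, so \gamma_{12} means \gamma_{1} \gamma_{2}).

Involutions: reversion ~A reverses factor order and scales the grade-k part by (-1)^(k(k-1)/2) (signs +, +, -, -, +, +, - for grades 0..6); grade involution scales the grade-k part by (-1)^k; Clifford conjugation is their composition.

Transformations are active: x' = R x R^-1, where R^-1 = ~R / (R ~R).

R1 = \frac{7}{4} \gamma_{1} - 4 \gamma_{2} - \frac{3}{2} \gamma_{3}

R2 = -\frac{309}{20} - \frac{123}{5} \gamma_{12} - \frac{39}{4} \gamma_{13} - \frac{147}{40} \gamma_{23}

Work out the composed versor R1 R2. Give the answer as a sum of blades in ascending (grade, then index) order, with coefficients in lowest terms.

Distribute over the terms of R1 (each basis-blade product reordered to ascending indices, repeated generators contracted through their squares):
(\frac{7}{4} \gamma_{1}) R2 = -\frac{2163}{80} \gamma_{1} - \frac{861}{20} \gamma_{2} - \frac{273}{16} \gamma_{3} - \frac{1029}{160} \gamma_{123}
(-4 \gamma_{2}) R2 = \frac{492}{5} \gamma_{1} + \frac{309}{5} \gamma_{2} - \frac{147}{10} \gamma_{3} - 39 \gamma_{123}
(-\frac{3}{2} \gamma_{3}) R2 = \frac{117}{8} \gamma_{1} + \frac{441}{80} \gamma_{2} + \frac{927}{40} \gamma_{3} + \frac{369}{10} \gamma_{123}
Summing the partial products and collecting blades:
Answer: \frac{6879}{80} \gamma_{1} + \frac{1941}{80} \gamma_{2} - \frac{687}{80} \gamma_{3} - \frac{273}{32} \gamma_{123}


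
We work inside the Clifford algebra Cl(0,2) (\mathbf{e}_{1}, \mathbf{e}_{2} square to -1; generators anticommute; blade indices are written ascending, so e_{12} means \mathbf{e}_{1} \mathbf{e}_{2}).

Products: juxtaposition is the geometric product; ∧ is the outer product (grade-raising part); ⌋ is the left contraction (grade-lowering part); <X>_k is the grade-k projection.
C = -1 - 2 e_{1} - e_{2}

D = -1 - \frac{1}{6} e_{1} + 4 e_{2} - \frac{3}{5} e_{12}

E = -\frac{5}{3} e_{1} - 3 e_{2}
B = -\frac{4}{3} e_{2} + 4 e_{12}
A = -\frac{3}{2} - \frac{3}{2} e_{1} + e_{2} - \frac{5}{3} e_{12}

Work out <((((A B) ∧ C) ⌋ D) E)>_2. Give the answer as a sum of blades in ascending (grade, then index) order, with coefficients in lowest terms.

step 1: 8 + \frac{16}{9} e_{1} + 8 e_{2} - 4 e_{12}
step 2: -8 - \frac{160}{9} e_{1} - 16 e_{2} + \frac{164}{9} e_{12}
step 3: \frac{10796}{135} + \frac{164}{15} e_{1} - \frac{128}{3} e_{2} + \frac{24}{5} e_{12}
step 4: -\frac{988}{9} - \frac{48148}{405} e_{1} - \frac{11156}{45} e_{2} - \frac{4676}{45} e_{12}
step 5: -\frac{4676}{45} e_{12}
Answer: -\frac{4676}{45} e_{12}


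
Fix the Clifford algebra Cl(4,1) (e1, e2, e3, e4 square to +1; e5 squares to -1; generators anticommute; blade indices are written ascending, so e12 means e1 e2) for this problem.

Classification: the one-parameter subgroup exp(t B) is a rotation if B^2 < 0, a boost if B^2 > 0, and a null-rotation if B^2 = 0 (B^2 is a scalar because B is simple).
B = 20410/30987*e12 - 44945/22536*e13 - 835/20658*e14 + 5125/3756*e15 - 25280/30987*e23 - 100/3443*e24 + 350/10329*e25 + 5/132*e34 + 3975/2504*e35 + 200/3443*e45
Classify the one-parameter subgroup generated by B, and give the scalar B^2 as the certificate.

B^2 term by term: the squares give (20410/30987)^2*(e12)^2 + (-44945/22536)^2*(e13)^2 + (-835/20658)^2*(e14)^2 + (5125/3756)^2*(e15)^2 + (-25280/30987)^2*(e23)^2 + (-100/3443)^2*(e24)^2 + (350/10329)^2*(e25)^2 + (5/132)^2*(e34)^2 + (3975/2504)^2*(e35)^2 + (200/3443)^2*(e45)^2 = 416568100/960194169*(-1) + 2020053025/507871296*(-1) + 697225/426752964*(-1) + 26265625/14107536*(+1) + 639078400/960194169*(-1) + 10000/11854249*(-1) + 122500/106688241*(+1) + 25/17424*(-1) + 15800625/6270016*(+1) + 40000/11854249*(+1) = -25/36 (each basis 2-blade squares to minus the product of its generators' squares); cross terms between blades sharing an index anticommute and cancel; the commuting (index-disjoint) pairs give grade-4 terms 2*c*c'*(blade product), which cancel blade by blade — e1234: 51025/1022571 - 1123625/9698931 + 21108800/320064723 = 0; e1235: 13521625/6465954 + 7865375/58193586 - 64780000/29096793 = 0; e1245: 8164000/106688241 + 292250/106688241 - 256250/3232977 = 0; e1345: -2247250/9698931 + 1106375/8621272 + 25625/247896 = 0; e2345: -10112000/106688241 + 99375/1077659 + 875/340857 = 0 — confirming B is simple. So B^2 = -25/36.
Answer: rotation, certificate B^2 = -25/36. No conjugation can change B^2 = -25/36; the sign gives the class.
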